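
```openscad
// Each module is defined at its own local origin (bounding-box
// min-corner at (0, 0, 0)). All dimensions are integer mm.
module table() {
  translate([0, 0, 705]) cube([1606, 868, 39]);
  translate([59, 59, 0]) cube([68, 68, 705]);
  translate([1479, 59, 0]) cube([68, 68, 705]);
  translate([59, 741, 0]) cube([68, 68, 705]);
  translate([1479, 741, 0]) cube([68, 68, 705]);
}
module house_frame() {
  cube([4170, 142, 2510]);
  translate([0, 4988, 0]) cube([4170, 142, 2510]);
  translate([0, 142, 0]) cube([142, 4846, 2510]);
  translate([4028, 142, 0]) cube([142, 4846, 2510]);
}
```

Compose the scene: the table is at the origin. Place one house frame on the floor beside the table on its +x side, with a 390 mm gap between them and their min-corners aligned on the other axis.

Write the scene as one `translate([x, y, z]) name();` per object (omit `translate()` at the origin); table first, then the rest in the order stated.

table();
translate([1996, 0, 0]) house_frame();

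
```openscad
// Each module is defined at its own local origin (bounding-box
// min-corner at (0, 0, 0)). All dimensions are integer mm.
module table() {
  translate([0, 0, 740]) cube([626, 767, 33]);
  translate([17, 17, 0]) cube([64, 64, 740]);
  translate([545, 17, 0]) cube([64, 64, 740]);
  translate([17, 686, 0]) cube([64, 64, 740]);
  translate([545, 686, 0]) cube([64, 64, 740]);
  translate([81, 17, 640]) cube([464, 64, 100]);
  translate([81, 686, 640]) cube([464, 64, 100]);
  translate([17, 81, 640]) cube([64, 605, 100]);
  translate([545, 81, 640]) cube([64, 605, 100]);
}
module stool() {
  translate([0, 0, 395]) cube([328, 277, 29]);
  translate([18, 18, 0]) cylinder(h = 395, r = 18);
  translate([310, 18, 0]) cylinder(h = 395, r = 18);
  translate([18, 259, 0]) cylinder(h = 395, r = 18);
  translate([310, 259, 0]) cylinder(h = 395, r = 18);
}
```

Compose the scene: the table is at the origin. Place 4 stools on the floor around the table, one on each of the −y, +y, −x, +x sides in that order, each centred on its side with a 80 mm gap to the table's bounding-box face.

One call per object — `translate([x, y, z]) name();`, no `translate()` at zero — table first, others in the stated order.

table();
translate([149, -357, 0]) stool();
translate([149, 847, 0]) stool();
translate([-408, 245, 0]) stool();
translate([706, 245, 0]) stool();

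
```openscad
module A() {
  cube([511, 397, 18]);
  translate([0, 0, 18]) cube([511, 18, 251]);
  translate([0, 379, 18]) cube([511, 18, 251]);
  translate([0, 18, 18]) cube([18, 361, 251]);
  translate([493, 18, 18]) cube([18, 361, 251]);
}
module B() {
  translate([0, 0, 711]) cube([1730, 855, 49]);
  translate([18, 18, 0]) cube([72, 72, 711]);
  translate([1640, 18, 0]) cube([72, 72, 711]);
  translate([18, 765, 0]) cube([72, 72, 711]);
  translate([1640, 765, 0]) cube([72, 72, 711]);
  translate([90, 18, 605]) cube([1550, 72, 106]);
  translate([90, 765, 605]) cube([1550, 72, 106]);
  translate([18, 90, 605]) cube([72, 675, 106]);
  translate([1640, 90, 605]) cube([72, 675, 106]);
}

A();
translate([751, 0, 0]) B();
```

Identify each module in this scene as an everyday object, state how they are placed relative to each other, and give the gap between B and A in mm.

A is an open box. B is a table. The table is on the floor beside the open box on its +x side. The gap between the table and the open box is 240 mm.

The table's nearest face is 240 mm from the open box's +x face.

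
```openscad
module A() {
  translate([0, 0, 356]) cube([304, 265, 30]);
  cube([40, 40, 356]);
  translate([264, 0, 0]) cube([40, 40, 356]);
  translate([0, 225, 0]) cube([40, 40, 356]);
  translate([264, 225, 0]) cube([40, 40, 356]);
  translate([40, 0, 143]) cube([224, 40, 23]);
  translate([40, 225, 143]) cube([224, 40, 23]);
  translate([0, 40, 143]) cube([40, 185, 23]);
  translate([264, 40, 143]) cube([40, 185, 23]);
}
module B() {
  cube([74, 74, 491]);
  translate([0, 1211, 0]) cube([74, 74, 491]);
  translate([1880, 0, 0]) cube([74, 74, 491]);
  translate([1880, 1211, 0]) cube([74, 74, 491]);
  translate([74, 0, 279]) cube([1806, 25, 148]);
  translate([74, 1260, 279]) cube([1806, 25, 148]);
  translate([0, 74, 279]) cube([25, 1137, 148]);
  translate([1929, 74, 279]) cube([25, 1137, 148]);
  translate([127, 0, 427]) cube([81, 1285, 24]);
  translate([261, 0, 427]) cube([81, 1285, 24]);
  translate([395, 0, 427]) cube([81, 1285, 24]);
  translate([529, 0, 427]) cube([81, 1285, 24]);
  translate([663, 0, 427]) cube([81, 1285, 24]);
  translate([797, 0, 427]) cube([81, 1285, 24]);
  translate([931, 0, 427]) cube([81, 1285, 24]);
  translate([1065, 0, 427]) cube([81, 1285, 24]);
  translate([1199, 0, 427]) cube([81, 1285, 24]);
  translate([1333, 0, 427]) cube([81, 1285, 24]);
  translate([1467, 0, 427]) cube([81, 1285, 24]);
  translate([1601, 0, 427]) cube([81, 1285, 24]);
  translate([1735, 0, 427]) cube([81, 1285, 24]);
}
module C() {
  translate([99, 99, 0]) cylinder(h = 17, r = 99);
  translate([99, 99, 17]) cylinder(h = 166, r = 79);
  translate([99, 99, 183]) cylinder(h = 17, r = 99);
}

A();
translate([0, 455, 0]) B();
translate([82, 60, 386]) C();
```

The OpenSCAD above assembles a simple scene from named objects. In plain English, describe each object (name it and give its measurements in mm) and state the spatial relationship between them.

A is a four-legged stool. The seat is 304×265 mm, 30 mm thick, top at z = 386 mm. It stands on four square legs, each 40×40 mm in cross-section, from z = 0 to the seat underside, each flush with a corner of the seat. Four stretchers, 40 mm wide and 23 mm tall, connect adjacent legs with their undersides at z = 143 mm, each running between the inner faces of the legs it joins and aligned with the legs' outer faces on the other axis.

B is a bed frame 1954 mm long (x) by 1285 mm wide (y). Four 74×74 mm corner posts, 491 mm tall, at the corners of the footprint. Four rails of 25 mm thickness and 148 mm height run between adjacent posts with their undersides at z = 279 mm, their outer faces flush with the outside of the frame (the two x-running rails run between the posts' inner faces; the two y-running rails run between the posts' inner faces). 13 slats, each 81 mm wide (x) and 24 mm thick, lie across the top of the two x-running rails, running the full 1285 mm width of the frame in y; the slats are evenly spaced along x between the inner faces of the end posts with equal gaps (rounded down to the nearest mm) at the −x end and between each pair — any rounding remainder accumulates at the +x end.

C is a spool: two coaxial disc flanges of radius 99 mm and thickness 17 mm, joined by a core cylinder of radius 79 mm and height 166 mm. The lower flange rests on z = 0 and the three cylinders share a vertical axis.

The bed frame is on the floor beside the stool on its +y side. The spool is on top of the stool.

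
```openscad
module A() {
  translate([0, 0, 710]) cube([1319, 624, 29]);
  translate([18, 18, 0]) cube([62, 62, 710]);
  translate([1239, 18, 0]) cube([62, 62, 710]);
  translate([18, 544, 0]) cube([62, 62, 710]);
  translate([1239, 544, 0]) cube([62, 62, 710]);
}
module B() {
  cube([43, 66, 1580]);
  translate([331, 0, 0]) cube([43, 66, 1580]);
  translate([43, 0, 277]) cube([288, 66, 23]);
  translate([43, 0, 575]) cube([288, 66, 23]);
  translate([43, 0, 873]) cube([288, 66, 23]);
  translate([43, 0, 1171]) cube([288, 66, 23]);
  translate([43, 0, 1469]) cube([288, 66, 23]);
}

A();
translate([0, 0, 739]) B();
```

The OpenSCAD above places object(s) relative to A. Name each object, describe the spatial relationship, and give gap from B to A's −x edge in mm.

A is a table. B is a ladder. The ladder is on top of the table. The gap from the ladder to the table's −x edge is 0 mm.

The ladder's min-x is at 0; the table's min-x is 0; gap = 0 mm.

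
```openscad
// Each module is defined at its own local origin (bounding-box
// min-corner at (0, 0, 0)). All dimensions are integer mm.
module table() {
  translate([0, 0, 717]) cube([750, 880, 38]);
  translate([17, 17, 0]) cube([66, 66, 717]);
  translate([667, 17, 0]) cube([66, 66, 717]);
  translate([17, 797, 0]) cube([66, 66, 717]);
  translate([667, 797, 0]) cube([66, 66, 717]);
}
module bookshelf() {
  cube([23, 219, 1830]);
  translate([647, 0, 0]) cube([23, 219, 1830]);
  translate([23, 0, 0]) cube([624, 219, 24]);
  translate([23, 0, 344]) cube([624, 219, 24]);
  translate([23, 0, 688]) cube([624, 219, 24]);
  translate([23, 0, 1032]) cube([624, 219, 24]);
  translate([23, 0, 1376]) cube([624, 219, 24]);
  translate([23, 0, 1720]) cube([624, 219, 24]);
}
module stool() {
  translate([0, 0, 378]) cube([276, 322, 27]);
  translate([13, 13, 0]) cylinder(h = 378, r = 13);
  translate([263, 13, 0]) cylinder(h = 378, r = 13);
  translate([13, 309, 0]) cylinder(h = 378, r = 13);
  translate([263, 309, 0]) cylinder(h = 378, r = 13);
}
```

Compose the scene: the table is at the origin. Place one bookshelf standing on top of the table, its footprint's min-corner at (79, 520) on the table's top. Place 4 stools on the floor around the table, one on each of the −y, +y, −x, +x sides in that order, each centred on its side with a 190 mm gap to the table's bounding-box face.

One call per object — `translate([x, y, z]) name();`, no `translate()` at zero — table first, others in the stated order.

table();
translate([79, 520, 755]) bookshelf();
translate([237, -512, 0]) stool();
translate([237, 1070, 0]) stool();
translate([-466, 279, 0]) stool();
translate([940, 279, 0]) stool();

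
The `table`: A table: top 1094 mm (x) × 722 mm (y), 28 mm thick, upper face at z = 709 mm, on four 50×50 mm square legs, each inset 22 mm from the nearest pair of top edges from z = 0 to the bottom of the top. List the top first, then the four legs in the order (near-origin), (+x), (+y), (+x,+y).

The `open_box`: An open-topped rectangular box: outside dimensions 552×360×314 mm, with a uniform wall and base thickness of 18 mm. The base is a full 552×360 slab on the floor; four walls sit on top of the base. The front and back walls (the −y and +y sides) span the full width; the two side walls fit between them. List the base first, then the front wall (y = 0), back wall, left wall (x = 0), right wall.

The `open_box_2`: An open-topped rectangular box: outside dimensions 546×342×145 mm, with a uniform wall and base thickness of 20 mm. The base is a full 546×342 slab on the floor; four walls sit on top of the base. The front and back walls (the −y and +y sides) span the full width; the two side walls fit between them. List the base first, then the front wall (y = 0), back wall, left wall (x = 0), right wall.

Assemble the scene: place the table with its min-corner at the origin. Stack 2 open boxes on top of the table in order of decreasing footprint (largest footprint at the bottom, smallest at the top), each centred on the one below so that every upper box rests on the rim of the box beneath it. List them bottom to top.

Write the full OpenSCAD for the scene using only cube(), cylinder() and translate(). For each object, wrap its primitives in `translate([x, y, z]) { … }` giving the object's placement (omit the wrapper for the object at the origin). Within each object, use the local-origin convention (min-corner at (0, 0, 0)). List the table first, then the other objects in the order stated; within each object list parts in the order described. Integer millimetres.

translate([0, 0, 681]) cube([1094, 722, 28]);
translate([22, 22, 0]) cube([50, 50, 681]);
translate([1022, 22, 0]) cube([50, 50, 681]);
translate([22, 650, 0]) cube([50, 50, 681]);
translate([1022, 650, 0]) cube([50, 50, 681]);
translate([271, 181, 709]) {
  cube([552, 360, 18]);
  translate([0, 0, 18]) cube([552, 18, 296]);
  translate([0, 342, 18]) cube([552, 18, 296]);
  translate([0, 18, 18]) cube([18, 324, 296]);
  translate([534, 18, 18]) cube([18, 324, 296]);
}
translate([274, 190, 1023]) {
  cube([546, 342, 20]);
  translate([0, 0, 20]) cube([546, 20, 125]);
  translate([0, 322, 20]) cube([546, 20, 125]);
  translate([0, 20, 20]) cube([20, 302, 125]);
  translate([526, 20, 20]) cube([20, 302, 125]);
}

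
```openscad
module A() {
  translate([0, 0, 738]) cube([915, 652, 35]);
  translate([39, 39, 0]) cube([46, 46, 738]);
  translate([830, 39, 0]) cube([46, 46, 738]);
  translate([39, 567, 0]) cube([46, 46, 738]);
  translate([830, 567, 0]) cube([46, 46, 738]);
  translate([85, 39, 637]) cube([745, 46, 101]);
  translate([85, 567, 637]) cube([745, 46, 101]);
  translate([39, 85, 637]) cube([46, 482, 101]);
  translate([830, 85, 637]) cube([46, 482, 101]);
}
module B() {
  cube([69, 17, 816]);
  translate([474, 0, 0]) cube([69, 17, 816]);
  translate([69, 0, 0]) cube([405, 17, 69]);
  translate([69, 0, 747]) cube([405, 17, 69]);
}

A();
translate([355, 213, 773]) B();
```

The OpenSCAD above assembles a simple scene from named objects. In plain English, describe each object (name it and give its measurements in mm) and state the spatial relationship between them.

A is a rectangular dining table. The top is 915×652×35 mm with its upper surface at z = 773 mm. It stands on four 46×46 mm square legs, each inset 39 mm from the nearest pair of top edges, running from the floor to the underside of the top. Four apron rails, 46 mm thick and 101 mm tall, run between adjacent legs with their top edges flush with the underside of the top and their outer faces flush with the legs' outer faces.

B is a rectangular picture frame lying in the x–z plane (depth along y). The opening is 405 mm wide (x) by 678 mm tall (z), surrounded by a border 69 mm wide on all four sides. The frame is 17 mm deep and is made of two full-height vertical stiles with two horizontal rails fitted between them.

The picture frame is on top of the table.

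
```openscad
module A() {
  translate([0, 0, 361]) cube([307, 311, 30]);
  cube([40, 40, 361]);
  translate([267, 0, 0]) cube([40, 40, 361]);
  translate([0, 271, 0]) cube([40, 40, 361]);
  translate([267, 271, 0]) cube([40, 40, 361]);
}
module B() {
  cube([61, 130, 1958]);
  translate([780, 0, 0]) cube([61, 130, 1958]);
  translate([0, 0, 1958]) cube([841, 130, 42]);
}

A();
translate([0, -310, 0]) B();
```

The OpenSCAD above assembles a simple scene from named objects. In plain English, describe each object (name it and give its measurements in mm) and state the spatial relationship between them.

A is a simple wooden stool: a rectangular seat 307 mm (x) by 311 mm (y), 30 mm thick, top face at z = 391 mm, on four square legs, each 40×40 mm in cross-section. The legs rest on z = 0, each flush with a corner of the seat.

B is a rectangular door frame: two vertical jambs of 61×130 mm section, 1958 mm tall, with a clear opening 719 mm wide between their inner faces. A header 42 mm tall and 130 mm deep lies on top of the jambs and spans the full outside width.

The door frame is on the floor beside the stool on its −y side.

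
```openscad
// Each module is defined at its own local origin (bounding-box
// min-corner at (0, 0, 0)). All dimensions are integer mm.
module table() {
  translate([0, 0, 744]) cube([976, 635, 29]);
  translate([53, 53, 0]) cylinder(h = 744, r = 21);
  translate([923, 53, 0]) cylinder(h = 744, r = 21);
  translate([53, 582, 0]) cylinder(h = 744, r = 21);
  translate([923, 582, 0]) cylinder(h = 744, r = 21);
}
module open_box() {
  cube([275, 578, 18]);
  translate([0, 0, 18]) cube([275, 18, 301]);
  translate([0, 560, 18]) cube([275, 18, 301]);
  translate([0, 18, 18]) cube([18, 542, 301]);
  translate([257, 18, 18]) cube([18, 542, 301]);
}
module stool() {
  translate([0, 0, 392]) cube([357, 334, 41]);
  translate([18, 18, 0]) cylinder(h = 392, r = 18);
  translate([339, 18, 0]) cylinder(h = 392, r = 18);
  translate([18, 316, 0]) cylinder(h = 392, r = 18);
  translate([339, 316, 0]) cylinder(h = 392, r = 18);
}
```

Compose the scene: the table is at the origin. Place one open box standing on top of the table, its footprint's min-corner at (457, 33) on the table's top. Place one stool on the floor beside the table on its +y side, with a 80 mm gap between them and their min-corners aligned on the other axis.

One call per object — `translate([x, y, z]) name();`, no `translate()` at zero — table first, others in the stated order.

table();
translate([457, 33, 773]) open_box();
translate([0, 715, 0]) stool();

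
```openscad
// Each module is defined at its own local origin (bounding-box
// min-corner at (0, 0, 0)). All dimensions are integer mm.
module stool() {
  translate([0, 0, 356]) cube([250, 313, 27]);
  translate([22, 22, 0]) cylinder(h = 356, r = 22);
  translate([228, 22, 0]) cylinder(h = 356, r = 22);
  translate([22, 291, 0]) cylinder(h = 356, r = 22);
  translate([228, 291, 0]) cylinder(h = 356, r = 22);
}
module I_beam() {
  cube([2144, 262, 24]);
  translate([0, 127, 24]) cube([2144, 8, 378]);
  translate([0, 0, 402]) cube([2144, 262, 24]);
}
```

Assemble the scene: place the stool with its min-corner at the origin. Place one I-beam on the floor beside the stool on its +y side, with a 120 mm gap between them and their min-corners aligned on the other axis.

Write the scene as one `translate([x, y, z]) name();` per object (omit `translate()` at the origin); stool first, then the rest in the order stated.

stool();
translate([0, 433, 0]) I_beam();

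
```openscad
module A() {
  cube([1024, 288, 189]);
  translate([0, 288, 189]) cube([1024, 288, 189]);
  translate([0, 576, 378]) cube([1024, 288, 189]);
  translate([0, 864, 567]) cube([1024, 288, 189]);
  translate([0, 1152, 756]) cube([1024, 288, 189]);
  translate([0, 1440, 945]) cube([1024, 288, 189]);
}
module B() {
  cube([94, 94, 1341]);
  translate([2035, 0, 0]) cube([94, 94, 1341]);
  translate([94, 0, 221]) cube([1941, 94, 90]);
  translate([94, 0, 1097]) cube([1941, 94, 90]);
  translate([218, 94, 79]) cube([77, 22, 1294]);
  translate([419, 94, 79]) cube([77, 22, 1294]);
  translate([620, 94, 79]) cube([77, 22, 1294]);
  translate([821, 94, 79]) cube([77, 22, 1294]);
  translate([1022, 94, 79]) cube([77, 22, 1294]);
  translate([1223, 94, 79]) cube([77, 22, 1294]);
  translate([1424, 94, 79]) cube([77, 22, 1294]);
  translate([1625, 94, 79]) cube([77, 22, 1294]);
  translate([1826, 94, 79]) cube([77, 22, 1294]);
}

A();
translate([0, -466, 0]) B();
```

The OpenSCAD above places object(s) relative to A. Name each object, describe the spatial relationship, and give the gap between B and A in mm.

A is a staircase. B is a fence section. The fence section is on the floor beside the staircase on its −y side. The gap between the fence section and the staircase is 350 mm.

The fence section's nearest face is 350 mm from the staircase's −y face.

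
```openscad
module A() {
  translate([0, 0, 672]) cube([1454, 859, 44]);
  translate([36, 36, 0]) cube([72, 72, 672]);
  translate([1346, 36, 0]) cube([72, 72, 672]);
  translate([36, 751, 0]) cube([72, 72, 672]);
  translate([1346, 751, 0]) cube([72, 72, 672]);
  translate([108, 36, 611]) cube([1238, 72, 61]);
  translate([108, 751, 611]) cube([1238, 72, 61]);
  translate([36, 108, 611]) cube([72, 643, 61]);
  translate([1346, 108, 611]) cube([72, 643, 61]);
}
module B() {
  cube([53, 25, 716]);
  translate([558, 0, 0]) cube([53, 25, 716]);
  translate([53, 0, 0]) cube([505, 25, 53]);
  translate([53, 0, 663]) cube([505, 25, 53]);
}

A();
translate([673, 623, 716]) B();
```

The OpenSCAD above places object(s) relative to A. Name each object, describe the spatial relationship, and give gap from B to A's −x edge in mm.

The picture frame's min-x is at 673; the table's min-x is 0; gap = 673 mm.

A is a table. B is a picture frame. The picture frame is on top of the table. The gap from the picture frame to the table's −x edge is 673 mm.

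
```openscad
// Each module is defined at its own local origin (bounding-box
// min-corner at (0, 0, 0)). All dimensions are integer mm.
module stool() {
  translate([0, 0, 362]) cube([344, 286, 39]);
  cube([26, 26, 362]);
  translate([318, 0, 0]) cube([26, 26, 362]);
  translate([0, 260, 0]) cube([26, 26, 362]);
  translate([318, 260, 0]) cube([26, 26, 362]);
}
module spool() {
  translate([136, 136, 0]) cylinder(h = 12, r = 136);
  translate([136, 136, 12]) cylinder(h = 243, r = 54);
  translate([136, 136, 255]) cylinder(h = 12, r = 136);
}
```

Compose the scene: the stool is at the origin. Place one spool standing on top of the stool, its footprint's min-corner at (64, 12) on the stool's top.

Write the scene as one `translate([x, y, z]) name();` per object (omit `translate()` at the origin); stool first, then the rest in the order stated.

stool();
translate([64, 12, 401]) spool();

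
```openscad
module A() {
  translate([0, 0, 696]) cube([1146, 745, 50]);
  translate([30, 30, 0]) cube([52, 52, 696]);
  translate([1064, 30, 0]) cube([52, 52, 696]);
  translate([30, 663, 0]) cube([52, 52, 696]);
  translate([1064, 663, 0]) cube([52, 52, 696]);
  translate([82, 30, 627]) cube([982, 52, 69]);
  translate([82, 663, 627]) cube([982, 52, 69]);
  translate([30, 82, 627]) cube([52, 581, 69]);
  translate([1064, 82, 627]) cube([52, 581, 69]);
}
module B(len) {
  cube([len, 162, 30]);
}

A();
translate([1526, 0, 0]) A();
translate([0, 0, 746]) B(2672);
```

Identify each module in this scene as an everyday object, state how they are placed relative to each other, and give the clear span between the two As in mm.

Second table starts at x = 1526; first ends at x = 1146; clear span = 1526 − 1146 = 380 mm.

A is a table. B is a beam. A beam spans the tops of two tables. The clear span between the two tables is 380 mm.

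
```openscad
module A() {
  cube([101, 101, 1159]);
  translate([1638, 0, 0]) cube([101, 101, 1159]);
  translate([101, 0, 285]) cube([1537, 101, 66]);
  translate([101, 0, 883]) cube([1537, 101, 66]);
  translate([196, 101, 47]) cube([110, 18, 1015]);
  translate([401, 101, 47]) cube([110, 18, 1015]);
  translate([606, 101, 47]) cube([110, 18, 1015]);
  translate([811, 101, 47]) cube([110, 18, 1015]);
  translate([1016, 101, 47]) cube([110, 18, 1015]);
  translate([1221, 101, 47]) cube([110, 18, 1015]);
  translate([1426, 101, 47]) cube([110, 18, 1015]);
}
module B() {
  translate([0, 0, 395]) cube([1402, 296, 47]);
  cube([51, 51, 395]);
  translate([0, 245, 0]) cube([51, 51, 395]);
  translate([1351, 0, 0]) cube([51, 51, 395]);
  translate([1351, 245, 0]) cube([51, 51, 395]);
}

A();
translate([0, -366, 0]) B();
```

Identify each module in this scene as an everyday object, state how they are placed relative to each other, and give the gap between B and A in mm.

The bench's nearest face is 70 mm from the fence section's −y face.

A is a fence section. B is a bench. The bench is on the floor beside the fence section on its −y side. The gap between the bench and the fence section is 70 mm.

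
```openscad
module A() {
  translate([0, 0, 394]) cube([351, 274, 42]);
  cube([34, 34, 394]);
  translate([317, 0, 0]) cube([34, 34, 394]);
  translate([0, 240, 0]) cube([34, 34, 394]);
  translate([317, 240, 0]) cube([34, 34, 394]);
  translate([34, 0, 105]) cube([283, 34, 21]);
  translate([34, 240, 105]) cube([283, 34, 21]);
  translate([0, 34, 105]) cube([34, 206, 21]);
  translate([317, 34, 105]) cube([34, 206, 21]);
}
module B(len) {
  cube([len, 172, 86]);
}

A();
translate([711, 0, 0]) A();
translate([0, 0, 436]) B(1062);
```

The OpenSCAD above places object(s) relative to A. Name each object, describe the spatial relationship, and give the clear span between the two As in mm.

A is a stool. B is a beam. A beam spans the tops of two stools. The clear span between the two stools is 360 mm.

Second stool starts at x = 711; first ends at x = 351; clear span = 711 − 351 = 360 mm.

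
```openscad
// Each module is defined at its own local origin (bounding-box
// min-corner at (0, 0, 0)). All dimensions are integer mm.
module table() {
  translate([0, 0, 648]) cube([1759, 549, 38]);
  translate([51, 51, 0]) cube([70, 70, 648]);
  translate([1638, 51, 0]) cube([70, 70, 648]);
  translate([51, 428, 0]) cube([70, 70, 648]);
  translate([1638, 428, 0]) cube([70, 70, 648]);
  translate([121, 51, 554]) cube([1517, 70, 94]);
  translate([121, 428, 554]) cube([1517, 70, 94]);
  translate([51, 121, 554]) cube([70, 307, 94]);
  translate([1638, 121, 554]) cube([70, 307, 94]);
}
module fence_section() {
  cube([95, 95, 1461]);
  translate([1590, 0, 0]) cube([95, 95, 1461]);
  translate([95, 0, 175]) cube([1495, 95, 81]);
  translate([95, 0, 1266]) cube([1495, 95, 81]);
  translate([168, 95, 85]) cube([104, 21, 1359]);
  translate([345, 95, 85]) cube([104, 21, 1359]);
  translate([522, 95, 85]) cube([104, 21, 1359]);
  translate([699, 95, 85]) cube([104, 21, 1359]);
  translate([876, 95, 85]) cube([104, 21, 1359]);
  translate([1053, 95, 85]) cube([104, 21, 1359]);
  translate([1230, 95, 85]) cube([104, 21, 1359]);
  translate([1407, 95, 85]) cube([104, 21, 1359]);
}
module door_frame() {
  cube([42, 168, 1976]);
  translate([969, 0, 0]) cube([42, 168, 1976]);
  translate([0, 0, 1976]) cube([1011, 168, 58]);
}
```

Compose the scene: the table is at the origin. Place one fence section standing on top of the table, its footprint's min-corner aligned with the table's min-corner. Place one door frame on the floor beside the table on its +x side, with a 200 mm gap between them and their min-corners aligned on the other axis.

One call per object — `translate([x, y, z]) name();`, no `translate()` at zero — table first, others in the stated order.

table();
translate([0, 0, 686]) fence_section();
translate([1959, 0, 0]) door_frame();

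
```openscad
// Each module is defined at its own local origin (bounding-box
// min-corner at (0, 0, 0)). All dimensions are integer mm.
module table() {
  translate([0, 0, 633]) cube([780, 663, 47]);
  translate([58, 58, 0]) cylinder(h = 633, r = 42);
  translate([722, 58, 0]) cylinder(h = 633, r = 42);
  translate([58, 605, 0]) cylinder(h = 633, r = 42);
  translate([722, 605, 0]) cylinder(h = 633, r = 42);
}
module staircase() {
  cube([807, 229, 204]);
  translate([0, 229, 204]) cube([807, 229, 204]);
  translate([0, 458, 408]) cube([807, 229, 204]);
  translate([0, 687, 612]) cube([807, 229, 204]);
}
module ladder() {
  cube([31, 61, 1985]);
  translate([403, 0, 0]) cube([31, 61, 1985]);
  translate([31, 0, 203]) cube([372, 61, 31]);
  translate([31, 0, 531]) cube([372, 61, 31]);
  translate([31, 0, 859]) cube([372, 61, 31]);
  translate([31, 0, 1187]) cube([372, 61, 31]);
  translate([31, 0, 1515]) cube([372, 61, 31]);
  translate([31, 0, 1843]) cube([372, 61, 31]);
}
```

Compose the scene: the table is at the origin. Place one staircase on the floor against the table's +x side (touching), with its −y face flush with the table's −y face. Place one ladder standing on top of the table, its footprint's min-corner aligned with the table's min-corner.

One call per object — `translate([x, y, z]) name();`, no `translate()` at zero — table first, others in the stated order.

table();
translate([780, 0, 0]) staircase();
translate([0, 0, 680]) ladder();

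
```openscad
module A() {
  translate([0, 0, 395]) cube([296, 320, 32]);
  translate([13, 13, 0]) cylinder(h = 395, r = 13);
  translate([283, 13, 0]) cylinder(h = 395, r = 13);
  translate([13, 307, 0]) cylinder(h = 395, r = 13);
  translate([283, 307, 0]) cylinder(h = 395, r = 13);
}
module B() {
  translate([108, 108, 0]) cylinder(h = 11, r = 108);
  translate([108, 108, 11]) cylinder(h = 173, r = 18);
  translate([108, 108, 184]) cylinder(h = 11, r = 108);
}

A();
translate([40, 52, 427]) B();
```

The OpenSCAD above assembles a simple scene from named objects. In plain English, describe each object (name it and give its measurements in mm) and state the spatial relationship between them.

A is a four-legged stool. The seat is 296×320 mm, 32 mm thick, top at z = 427 mm. It stands on four round legs, each 26 mm in diameter, from z = 0 to the seat underside, each leg's axis is inset half a diameter from the nearest pair of seat edges (so the leg's bounding box is flush with the corner).

B is a spool: two coaxial disc flanges of radius 108 mm and thickness 11 mm, joined by a core cylinder of radius 18 mm and height 173 mm. The lower flange rests on z = 0 and the three cylinders share a vertical axis.

The spool is on top of the stool, centred.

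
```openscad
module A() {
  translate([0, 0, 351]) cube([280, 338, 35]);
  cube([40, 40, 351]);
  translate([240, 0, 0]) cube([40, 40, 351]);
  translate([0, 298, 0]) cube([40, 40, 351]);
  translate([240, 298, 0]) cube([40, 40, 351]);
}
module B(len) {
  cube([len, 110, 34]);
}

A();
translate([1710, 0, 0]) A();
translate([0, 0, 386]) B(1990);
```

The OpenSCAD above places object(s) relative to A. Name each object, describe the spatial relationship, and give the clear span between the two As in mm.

A is a stool. B is a beam. A beam spans the tops of two stools. The clear span between the two stools is 1430 mm.

Second stool starts at x = 1710; first ends at x = 280; clear span = 1710 − 280 = 1430 mm.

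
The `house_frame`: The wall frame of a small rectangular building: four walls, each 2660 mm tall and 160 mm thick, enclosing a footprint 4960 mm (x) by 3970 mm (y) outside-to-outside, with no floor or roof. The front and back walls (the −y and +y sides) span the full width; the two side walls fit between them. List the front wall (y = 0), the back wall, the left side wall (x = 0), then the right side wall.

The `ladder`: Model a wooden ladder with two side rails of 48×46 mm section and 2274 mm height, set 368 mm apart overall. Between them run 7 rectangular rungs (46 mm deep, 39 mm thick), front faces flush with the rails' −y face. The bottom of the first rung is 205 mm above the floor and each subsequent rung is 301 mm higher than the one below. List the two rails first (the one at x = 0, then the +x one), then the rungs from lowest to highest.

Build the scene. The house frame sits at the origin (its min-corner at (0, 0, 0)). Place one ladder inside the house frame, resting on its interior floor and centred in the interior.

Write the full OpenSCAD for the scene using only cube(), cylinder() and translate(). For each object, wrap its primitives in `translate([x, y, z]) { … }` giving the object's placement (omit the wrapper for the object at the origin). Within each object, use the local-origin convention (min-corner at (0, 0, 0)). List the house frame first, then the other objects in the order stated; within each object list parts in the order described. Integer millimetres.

cube([4960, 160, 2660]);
translate([0, 3810, 0]) cube([4960, 160, 2660]);
translate([0, 160, 0]) cube([160, 3650, 2660]);
translate([4800, 160, 0]) cube([160, 3650, 2660]);
translate([2296, 1962, 0]) {
  cube([48, 46, 2274]);
  translate([320, 0, 0]) cube([48, 46, 2274]);
  translate([48, 0, 205]) cube([272, 46, 39]);
  translate([48, 0, 506]) cube([272, 46, 39]);
  translate([48, 0, 807]) cube([272, 46, 39]);
  translate([48, 0, 1108]) cube([272, 46, 39]);
  translate([48, 0, 1409]) cube([272, 46, 39]);
  translate([48, 0, 1710]) cube([272, 46, 39]);
  translate([48, 0, 2011]) cube([272, 46, 39]);
}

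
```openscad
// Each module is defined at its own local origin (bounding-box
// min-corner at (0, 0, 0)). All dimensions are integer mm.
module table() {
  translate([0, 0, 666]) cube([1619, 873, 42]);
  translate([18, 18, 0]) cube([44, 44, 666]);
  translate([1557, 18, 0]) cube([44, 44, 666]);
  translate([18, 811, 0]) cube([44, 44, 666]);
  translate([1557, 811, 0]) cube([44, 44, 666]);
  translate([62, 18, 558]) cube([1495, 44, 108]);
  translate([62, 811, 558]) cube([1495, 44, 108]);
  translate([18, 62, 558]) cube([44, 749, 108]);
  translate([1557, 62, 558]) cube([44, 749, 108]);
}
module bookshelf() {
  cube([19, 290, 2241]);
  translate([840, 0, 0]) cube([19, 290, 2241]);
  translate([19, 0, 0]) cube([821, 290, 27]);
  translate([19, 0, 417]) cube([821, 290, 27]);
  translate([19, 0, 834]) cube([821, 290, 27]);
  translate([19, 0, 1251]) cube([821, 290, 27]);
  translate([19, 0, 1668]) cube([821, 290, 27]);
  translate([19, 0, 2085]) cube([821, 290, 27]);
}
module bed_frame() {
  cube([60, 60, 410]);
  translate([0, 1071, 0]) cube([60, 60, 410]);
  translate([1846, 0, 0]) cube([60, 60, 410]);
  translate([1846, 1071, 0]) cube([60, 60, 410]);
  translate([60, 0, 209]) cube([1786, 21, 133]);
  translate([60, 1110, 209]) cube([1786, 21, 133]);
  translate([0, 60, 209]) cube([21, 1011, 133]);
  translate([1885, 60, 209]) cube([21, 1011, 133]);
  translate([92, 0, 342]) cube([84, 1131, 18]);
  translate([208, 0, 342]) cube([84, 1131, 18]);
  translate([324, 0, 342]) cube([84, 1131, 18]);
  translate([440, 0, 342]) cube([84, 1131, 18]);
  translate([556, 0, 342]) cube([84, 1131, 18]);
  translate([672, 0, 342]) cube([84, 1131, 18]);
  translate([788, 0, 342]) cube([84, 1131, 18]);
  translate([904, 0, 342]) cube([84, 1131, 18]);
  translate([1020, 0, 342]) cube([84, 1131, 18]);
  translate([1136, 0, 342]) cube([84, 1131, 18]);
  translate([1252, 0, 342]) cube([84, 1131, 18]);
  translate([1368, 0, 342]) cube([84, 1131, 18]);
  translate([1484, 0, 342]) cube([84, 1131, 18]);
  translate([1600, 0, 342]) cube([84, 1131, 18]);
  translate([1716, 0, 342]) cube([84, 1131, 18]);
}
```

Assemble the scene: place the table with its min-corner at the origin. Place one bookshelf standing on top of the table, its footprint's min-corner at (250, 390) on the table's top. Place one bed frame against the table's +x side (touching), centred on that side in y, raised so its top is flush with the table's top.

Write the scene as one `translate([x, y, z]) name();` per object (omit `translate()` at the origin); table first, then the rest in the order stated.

table();
translate([250, 390, 708]) bookshelf();
translate([1619, -129, 298]) bed_frame();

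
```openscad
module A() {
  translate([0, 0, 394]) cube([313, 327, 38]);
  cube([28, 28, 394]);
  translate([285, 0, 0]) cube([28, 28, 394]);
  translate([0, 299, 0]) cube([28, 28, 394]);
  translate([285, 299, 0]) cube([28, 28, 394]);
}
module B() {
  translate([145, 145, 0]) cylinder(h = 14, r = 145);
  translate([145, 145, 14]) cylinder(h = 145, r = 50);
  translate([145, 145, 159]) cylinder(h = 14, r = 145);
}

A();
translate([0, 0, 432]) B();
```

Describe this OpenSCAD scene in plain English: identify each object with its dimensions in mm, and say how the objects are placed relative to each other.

A is a four-legged stool. The seat is a 313×327×38 mm slab whose top surface is at z = 432 mm; four square legs, each 28×28 mm in cross-section, run from the floor (z = 0) to the underside of the seat, each flush with a corner of the seat.

B is a spool: two coaxial disc flanges of radius 145 mm and thickness 14 mm, joined by a core cylinder of radius 50 mm and height 145 mm. The lower flange rests on z = 0 and the three cylinders share a vertical axis.

The spool is on top of the stool.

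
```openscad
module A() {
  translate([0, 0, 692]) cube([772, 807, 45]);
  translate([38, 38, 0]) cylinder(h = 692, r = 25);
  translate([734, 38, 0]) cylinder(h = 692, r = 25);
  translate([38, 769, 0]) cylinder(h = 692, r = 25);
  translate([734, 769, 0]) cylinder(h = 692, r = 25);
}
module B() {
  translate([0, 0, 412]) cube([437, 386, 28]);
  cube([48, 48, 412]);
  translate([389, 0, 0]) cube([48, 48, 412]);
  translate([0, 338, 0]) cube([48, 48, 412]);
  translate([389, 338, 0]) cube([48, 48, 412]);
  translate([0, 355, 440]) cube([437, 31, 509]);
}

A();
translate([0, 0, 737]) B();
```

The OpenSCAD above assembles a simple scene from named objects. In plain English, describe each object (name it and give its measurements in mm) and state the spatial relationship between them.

A is a rectangular dining table. The top is 772×807×45 mm with its upper surface at z = 737 mm. It stands on four round legs of 50 mm diameter, each leg's bounding box inset 13 mm from the nearest pair of top edges, running from the floor to the underside of the top.

B is a chair: 437×386 mm seat, 28 mm thick, top at z = 440 mm, on four 48 mm square corner legs flush with the seat edges. A 31 mm thick backrest slab spans the full seat width, extending 509 mm above the seat top, its back face flush with the seat's +y edge.

The chair is on top of the table.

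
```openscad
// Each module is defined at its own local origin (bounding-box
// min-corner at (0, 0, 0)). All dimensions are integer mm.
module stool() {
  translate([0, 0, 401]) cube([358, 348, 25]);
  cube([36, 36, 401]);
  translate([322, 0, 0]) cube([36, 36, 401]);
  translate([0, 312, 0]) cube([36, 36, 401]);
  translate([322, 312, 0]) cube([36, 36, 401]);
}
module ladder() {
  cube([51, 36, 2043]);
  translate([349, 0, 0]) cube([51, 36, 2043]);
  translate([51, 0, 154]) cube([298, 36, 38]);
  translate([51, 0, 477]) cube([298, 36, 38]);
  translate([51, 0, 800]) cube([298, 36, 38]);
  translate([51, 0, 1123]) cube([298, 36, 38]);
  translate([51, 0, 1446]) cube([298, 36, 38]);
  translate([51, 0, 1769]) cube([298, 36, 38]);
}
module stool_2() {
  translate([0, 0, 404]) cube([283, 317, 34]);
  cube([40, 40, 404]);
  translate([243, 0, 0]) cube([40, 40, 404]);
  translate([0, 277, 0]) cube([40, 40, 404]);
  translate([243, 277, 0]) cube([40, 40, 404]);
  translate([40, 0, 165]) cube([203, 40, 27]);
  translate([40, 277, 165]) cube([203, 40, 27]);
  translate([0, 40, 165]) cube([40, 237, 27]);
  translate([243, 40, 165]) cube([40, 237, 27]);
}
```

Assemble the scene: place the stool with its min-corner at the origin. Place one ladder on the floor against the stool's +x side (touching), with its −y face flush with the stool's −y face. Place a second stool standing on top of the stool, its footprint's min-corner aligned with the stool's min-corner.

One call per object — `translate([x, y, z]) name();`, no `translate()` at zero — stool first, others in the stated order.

stool();
translate([358, 0, 0]) ladder();
translate([0, 0, 426]) stool_2();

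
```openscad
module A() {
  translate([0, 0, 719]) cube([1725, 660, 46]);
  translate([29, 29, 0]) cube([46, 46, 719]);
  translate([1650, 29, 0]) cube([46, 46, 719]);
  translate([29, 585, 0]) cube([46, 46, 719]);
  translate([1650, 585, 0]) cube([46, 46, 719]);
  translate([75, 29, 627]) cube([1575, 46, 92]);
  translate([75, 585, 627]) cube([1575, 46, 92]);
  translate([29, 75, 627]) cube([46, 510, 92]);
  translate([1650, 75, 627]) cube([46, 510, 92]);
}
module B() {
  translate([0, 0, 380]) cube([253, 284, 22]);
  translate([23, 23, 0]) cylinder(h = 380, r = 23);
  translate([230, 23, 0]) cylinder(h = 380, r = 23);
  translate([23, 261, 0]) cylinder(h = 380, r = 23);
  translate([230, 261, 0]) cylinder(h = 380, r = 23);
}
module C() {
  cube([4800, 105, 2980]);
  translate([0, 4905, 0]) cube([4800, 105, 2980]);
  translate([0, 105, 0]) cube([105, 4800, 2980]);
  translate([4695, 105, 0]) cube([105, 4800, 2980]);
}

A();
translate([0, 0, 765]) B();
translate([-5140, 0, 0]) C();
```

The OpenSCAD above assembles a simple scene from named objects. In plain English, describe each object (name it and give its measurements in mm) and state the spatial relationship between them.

A is a table with a 1725×660 mm rectangular top, 46 mm thick, top surface at z = 765 mm, supported by four 46×46 mm square legs, each inset 29 mm from the nearest pair of top edges, running from the floor. Four apron rails, 46 mm thick and 92 mm tall, run between adjacent legs with their top edges flush with the underside of the top and their outer faces flush with the legs' outer faces.

B is a four-legged stool. The seat is 253×284 mm, 22 mm thick, top at z = 402 mm. It stands on four round legs, each 46 mm in diameter, from z = 0 to the seat underside, each leg's axis is inset half a diameter from the nearest pair of seat edges (so the leg's bounding box is flush with the corner).

C is a box-shaped house frame (walls only): outside footprint 4800×5010 mm, wall height 2980 mm, wall thickness 105 mm. The two y-facing walls run the full x-width; the two x-facing walls fit between the inner faces of the y-facing walls.

The stool is on top of the table. The house frame is on the floor beside the table on its −x side.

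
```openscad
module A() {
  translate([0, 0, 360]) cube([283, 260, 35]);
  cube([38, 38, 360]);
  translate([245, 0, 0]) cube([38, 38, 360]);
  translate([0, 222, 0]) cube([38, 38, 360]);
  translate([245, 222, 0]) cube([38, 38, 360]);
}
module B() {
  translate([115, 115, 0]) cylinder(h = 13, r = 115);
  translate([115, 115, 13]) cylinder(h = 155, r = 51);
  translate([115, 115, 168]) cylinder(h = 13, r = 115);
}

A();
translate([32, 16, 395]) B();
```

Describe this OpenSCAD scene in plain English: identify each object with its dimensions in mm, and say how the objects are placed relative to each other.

A is a simple wooden stool: a rectangular seat 283 mm (x) by 260 mm (y), 35 mm thick, top face at z = 395 mm, on four square legs, each 38×38 mm in cross-section. The legs rest on z = 0, each flush with a corner of the seat.

B is a spool: two coaxial disc flanges of radius 115 mm and thickness 13 mm, joined by a core cylinder of radius 51 mm and height 155 mm. The lower flange rests on z = 0 and the three cylinders share a vertical axis.

The spool is on top of the stool.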